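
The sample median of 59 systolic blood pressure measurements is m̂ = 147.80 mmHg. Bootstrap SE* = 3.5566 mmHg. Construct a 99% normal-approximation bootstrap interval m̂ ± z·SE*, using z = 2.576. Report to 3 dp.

(138.638, 156.962)

Margin = 2.576 × 3.5566 = 9.1618
Interval: 147.80 ± 9.1618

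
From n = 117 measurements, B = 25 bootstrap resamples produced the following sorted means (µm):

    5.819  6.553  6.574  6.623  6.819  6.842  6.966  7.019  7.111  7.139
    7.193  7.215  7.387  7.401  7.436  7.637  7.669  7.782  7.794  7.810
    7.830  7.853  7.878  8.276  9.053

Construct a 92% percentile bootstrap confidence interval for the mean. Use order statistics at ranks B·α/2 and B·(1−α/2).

(5.819, 8.276)

α = 0.08; lower rank = 25 × 0.040 = 1; upper rank = 25 × 0.960 = 24.
The 1st smallest replicate is 5.819; the 24th is 8.276.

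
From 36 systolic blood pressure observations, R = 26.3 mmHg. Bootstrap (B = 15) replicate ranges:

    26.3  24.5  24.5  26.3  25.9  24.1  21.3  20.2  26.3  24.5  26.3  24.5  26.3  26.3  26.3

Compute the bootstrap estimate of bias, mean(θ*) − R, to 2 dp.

mean(θ*) = (26.3 + 24.5 + 24.5 + 26.3 + 25.9 + 24.1 + 21.3 + 20.2 + 26.3 + 24.5 + 26.3 + 24.5 + 26.3 + 26.3 + 26.3) / 15 = 24.907
bias = 24.907 − 26.3

bias = −1.39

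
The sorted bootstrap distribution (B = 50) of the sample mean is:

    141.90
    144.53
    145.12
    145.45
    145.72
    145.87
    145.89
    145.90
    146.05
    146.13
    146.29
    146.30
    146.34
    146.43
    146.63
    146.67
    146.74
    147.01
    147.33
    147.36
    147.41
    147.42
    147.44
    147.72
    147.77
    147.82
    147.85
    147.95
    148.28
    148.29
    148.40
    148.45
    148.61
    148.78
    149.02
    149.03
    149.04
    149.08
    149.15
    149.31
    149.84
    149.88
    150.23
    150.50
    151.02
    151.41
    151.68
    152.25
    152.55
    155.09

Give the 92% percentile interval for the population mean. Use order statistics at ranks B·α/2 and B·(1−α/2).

(144.53, 152.25)

α = 0.08; lower rank = 50 × 0.040 = 2; upper rank = 50 × 0.960 = 48.
The 2nd smallest replicate is 144.53; the 48th is 152.25.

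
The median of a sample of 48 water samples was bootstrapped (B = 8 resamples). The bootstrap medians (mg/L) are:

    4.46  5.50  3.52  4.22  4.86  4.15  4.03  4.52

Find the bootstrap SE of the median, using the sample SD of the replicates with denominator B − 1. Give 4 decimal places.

SE* = 0.5910

Bootstrap SE is the standard deviation of the 8 replicate medians.
Mean of replicates: (4.46 + 5.50 + 3.52 + 4.22 + 4.86 + 4.15 + 4.03 + 4.52) / 8 = 35.26000 / 8 = 4.40750
Sum of squared deviations: (+0.05250)² + (+1.09250)² + (−0.88750)² + (−0.18750)² + (+0.45250)² + (−0.25750)² + (−0.37750)² + (+0.11250)² = 2.44535
Variance = 2.44535 / 7 = 0.34934
SE* = √0.34934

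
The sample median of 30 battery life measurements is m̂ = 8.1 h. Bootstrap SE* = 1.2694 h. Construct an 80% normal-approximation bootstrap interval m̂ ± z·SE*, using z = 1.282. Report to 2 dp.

Margin = 1.282 × 1.2694 = 1.627
Interval: 8.1 ± 1.627

(6.47, 9.73)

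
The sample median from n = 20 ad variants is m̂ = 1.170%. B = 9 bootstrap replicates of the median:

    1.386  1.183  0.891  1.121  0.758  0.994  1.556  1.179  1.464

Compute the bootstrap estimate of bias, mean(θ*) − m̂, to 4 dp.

mean(θ*) = (1.386 + 1.183 + 0.891 + 1.121 + 0.758 + 0.994 + 1.556 + 1.179 + 1.464) / 9 = 1.17022
bias = 1.17022 − 1.170

bias = +0.0002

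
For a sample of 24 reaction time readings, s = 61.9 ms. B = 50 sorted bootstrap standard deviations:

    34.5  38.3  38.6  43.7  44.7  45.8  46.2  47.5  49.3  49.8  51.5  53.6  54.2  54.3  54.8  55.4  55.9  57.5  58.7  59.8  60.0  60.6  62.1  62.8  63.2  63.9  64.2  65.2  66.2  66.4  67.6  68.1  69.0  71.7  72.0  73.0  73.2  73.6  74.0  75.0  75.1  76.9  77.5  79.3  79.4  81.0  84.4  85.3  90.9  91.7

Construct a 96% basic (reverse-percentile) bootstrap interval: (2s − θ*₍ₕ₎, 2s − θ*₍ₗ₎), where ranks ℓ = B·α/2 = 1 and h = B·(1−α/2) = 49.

(32.9, 89.3)

Percentile endpoints at ranks 1 and 49: θ*₍1₎ = 34.5, θ*₍49₎ = 90.9.
Basic interval reflects these around s:
  lower = 2 × 61.9 − 90.9 = 32.9
  upper = 2 × 61.9 − 34.5 = 89.3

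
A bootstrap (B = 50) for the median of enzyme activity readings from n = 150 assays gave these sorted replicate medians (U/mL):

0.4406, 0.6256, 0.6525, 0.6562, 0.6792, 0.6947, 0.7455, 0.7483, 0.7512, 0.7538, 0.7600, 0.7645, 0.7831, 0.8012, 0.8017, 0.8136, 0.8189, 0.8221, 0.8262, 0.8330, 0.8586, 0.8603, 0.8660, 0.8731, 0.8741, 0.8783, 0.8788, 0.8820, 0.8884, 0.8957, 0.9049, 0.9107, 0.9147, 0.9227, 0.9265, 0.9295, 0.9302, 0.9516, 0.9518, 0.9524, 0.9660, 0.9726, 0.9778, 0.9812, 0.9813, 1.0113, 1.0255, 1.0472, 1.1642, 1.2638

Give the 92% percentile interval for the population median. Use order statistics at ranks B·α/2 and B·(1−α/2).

(0.6256, 1.0472)

α = 0.08; lower rank = 50 × 0.040 = 2; upper rank = 50 × 0.960 = 48.
The 2nd smallest replicate is 0.6256; the 48th is 1.0472.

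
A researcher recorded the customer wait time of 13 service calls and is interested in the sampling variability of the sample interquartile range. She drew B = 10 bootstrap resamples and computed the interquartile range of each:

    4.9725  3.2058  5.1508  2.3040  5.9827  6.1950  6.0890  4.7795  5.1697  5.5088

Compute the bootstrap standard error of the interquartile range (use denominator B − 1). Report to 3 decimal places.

Bootstrap SE is the standard deviation of the 10 replicate interquartile ranges.
Mean of replicates: (4.9725 + 3.2058 + 5.1508 + 2.3040 + 5.9827 + 6.1950 + 6.0890 + 4.7795 + 5.1697 + 5.5088) / 10 = 49.35780 / 10 = 4.93578
Sum of squared deviations: (+0.03672)² + (−1.72998)² + (+0.21502)² + (−2.63178)² + (+1.04692)² + (+1.25922)² + (+1.15322)² + (−0.15628)² + (+0.23392)² + (+0.57302)² = 14.38577
Variance = 14.38577 / 9 = 1.59842
SE* = √1.59842

SE* = 1.264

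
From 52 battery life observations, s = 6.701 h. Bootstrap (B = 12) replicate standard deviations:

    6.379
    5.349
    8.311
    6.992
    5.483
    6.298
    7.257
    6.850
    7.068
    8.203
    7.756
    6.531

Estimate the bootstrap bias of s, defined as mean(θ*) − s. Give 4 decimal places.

mean(θ*) = (6.379 + 5.349 + 8.311 + 6.992 + 5.483 + 6.298 + 7.257 + 6.850 + 7.068 + 8.203 + 7.756 + 6.531) / 12 = 6.87308
bias = 6.87308 − 6.701

bias = +0.1721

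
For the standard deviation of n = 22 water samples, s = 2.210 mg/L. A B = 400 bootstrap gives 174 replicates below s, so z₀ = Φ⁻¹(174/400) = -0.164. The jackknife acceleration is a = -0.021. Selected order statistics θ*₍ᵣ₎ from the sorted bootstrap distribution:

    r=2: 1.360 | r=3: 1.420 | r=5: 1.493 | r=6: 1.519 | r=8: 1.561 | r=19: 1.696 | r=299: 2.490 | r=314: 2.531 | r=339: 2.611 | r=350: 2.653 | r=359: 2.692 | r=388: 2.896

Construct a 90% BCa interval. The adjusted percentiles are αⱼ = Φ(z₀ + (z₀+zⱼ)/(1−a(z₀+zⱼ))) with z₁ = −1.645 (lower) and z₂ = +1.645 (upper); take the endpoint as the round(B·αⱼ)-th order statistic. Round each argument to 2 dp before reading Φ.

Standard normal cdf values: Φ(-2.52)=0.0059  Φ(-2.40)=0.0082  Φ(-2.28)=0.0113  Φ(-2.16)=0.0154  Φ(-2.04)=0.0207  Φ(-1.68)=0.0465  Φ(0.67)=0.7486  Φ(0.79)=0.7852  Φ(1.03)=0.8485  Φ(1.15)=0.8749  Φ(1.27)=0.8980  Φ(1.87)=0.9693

Lower: z₀ + z₁ = -0.164 + (-1.645) = -1.809; 1 − a(z₀+z₁) = 1 − (-0.021)(-1.809) = 0.9620; argument = -0.164 + (-1.809)/0.9620 = -2.0444 → -2.04.
α₁ = Φ(-2.04) = 0.0207; rank = round(400 × 0.0207) = 8; θ*₍8₎ = 1.561.
Upper: z₀ + z₂ = 1.481; 1 − a(z₀+z₂) = 1.0311; argument = 1.2723 → 1.27; α₂ = 0.8980; rank = 359; θ*₍359₎ = 2.692.

(1.561, 2.692)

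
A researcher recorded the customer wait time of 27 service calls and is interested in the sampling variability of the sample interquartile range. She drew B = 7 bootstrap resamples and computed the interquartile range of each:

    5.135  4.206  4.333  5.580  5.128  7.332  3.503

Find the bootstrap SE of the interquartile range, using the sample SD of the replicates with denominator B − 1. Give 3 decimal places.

Bootstrap SE is the standard deviation of the 7 replicate interquartile ranges.
Mean of replicates: (5.135 + 4.206 + 4.333 + 5.580 + 5.128 + 7.332 + 3.503) / 7 = 35.2170 / 7 = 5.0310
Sum of squared deviations: (+0.1040)² + (−0.8250)² + (−0.6980)² + (+0.5490)² + (+0.0970)² + (+2.3010)² + (−1.5280)² = 9.1188
Variance = 9.1188 / 6 = 1.5198
SE* = √1.5198

SE* = 1.233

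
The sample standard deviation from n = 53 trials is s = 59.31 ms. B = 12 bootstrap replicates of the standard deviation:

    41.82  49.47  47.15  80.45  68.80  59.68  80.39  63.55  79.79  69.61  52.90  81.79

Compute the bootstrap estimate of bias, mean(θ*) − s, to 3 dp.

mean(θ*) = (41.82 + 49.47 + 47.15 + 80.45 + 68.80 + 59.68 + 80.39 + 63.55 + 79.79 + 69.61 + 52.90 + 81.79) / 12 = 64.6167
bias = 64.6167 − 59.31

bias = +5.307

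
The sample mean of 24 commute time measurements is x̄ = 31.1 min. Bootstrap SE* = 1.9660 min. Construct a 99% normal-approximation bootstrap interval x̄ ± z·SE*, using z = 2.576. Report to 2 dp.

Margin = 2.576 × 1.9660 = 5.064
Interval: 31.1 ± 5.064

(26.04, 36.16)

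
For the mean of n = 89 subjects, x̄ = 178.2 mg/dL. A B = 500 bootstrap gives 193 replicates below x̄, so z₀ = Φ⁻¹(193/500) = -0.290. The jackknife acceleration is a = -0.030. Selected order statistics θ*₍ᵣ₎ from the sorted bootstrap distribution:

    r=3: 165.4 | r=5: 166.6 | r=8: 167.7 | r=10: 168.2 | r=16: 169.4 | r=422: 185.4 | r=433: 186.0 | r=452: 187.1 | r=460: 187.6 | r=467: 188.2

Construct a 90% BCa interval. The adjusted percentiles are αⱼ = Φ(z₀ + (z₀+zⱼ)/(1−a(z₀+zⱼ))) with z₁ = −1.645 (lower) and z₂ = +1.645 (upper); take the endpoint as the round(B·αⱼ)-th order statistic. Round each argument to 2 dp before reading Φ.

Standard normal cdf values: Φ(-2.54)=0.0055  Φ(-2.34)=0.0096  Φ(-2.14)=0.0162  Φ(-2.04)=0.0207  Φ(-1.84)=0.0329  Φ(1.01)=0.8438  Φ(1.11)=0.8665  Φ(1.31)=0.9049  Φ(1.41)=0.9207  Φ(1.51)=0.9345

Lower: z₀ + z₁ = -0.290 + (-1.645) = -1.935; 1 − a(z₀+z₁) = 1 − (-0.030)(-1.935) = 0.9419; argument = -0.290 + (-1.935)/0.9419 = -2.3442 → -2.34.
α₁ = Φ(-2.34) = 0.0096; rank = round(500 × 0.0096) = 5; θ*₍5₎ = 166.6.
Upper: z₀ + z₂ = 1.355; 1 − a(z₀+z₂) = 1.0407; argument = 1.0121 → 1.01; α₂ = 0.8438; rank = 422; θ*₍422₎ = 185.4.

(166.6, 185.4)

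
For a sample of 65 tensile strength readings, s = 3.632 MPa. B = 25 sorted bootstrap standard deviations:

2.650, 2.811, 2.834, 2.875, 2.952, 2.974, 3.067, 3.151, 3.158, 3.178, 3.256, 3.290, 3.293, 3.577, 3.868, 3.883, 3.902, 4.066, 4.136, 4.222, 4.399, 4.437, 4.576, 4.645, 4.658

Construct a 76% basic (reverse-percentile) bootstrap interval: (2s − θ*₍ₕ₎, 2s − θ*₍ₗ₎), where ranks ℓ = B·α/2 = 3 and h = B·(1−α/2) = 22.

Percentile endpoints at ranks 3 and 22: θ*₍3₎ = 2.834, θ*₍22₎ = 4.437.
Basic interval reflects these around s:
  lower = 2 × 3.632 − 4.437 = 2.827
  upper = 2 × 3.632 − 2.834 = 4.430

(2.827, 4.430)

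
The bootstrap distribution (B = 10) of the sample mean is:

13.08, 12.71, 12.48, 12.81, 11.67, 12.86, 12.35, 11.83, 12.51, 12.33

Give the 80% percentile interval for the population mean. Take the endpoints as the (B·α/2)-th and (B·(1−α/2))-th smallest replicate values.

(11.67, 12.86)

Sorted replicates: 11.67, 11.83, 12.33, 12.35, 12.48, 12.51, 12.71, 12.81, 12.86, 13.08
α = 0.20; lower rank = 10 × 0.100 = 1; upper rank = 10 × 0.900 = 9.
The 1st smallest replicate is 11.67; the 9th is 12.86.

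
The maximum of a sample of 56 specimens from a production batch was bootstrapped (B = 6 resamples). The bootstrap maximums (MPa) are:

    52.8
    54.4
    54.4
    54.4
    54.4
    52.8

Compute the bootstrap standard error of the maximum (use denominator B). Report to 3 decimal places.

SE* = 0.754

Bootstrap SE is the standard deviation of the 6 replicate maximums.
Mean of replicates: (52.8 + 54.4 + 54.4 + 54.4 + 54.4 + 52.8) / 6 = 323.2000 / 6 = 53.8667
Sum of squared deviations: (−1.0667)² + (+0.5333)² + (+0.5333)² + (+0.5333)² + (+0.5333)² + (−1.0667)² = 3.4133
Variance = 3.4133 / 6 = 0.5689
SE* = √0.5689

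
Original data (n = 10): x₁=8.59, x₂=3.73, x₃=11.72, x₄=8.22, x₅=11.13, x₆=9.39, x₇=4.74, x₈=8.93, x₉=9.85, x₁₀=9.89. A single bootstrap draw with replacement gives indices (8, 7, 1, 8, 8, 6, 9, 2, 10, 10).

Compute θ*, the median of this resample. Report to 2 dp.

Resample values: 8.93, 4.74, 8.59, 8.93, 8.93, 9.39, 9.85, 3.73, 9.89, 9.89.
Sorted: 3.73, 4.74, 8.59, 8.93, 8.93, 8.93, 9.39, 9.85, 9.89, 9.89
Median = average of the two middle values = 8.93

θ* = 8.93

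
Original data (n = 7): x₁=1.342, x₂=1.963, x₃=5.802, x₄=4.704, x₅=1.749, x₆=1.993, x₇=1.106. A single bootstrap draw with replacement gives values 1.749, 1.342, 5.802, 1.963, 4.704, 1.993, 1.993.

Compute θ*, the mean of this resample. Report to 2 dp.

θ* = 2.79

Mean = (1.749 + 1.342 + 5.802 + 1.963 + 4.704 + 1.993 + 1.993) / 7 = 19.5460 / 7 = 2.79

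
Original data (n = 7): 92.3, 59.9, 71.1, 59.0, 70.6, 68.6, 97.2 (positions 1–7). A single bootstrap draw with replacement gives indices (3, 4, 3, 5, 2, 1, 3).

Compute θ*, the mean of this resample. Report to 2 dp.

θ* = 70.73

Resample values: 71.1, 59.0, 71.1, 70.6, 59.9, 92.3, 71.1.
Mean = (71.1 + 59.0 + 71.1 + 70.6 + 59.9 + 92.3 + 71.1) / 7 = 495.10 / 7 = 70.73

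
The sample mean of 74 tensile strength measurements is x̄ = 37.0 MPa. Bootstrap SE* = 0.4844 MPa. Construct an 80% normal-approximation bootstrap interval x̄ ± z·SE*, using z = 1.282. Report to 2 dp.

Margin = 1.282 × 0.4844 = 0.621
Interval: 37.0 ± 0.621

(36.38, 37.62)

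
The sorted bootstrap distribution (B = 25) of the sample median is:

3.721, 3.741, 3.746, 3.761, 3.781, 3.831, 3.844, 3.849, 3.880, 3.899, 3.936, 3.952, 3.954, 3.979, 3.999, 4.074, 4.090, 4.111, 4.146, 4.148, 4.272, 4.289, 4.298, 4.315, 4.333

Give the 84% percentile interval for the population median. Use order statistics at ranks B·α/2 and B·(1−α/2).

(3.741, 4.298)

α = 0.16; lower rank = 25 × 0.080 = 2; upper rank = 25 × 0.920 = 23.
The 2nd smallest replicate is 3.741; the 23rd is 4.298.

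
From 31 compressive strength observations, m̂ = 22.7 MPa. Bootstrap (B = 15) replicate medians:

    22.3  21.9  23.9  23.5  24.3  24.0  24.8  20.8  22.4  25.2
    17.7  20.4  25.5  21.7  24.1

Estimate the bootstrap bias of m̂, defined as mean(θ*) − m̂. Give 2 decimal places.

mean(θ*) = (22.3 + 21.9 + 23.9 + 23.5 + 24.3 + 24.0 + 24.8 + 20.8 + 22.4 + 25.2 + 17.7 + 20.4 + 25.5 + 21.7 + 24.1) / 15 = 22.833
bias = 22.833 − 22.7

bias = +0.13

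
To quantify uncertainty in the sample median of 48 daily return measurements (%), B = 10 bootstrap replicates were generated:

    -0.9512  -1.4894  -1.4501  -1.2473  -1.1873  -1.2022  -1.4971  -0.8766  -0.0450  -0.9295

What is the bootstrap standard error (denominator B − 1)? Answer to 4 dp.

Bootstrap SE is the standard deviation of the 10 replicate medians.
Mean of replicates: ((-0.9512) + (-1.4894) + (-1.4501) + (-1.2473) + (-1.1873) + (-1.2022) + (-1.4971) + (-0.8766) + (-0.0450) + (-0.9295)) / 10 = -10.87570 / 10 = -1.08757
Sum of squared deviations: (+0.13637)² + (−0.40183)² + (−0.36253)² + (−0.15973)² + (−0.09973)² + (−0.11463)² + (−0.40953)² + (+0.21097)² + (+1.04257)² + (+0.15807)² = 1.68425
Variance = 1.68425 / 9 = 0.18714
SE* = √0.18714

SE* = 0.4326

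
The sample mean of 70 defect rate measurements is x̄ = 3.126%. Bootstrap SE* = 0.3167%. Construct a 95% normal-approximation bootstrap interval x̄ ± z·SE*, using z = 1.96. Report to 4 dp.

(2.5053, 3.7467)

Margin = 1.96 × 0.3167 = 0.62073
Interval: 3.126 ± 0.62073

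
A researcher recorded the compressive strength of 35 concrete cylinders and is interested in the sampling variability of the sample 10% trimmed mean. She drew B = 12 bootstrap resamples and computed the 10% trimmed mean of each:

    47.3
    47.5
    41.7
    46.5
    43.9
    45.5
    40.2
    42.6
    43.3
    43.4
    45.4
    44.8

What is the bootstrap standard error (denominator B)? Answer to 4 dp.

SE* = 2.1484

Bootstrap SE is the standard deviation of the 12 replicate 10% trimmed means.
Mean of replicates: (47.3 + 47.5 + 41.7 + 46.5 + 43.9 + 45.5 + 40.2 + 42.6 + 43.3 + 43.4 + 45.4 + 44.8) / 12 = 532.10000 / 12 = 44.34167
Sum of squared deviations: (+2.95833)² + (+3.15833)² + (−2.64167)² + (+2.15833)² + (−0.44167)² + (+1.15833)² + (−4.14167)² + (−1.74167)² + (−1.04167)² + (−0.94167)² + (+1.05833)² + (+0.45833)² = 55.38917
Variance = 55.38917 / 12 = 4.61576
SE* = √4.61576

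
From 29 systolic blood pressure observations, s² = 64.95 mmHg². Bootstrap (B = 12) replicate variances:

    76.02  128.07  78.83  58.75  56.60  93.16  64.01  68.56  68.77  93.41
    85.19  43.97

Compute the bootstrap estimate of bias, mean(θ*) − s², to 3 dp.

bias = +11.328

mean(θ*) = (76.02 + 128.07 + 78.83 + 58.75 + 56.60 + 93.16 + 64.01 + 68.56 + 68.77 + 93.41 + 85.19 + 43.97) / 12 = 76.2783
bias = 76.2783 − 64.95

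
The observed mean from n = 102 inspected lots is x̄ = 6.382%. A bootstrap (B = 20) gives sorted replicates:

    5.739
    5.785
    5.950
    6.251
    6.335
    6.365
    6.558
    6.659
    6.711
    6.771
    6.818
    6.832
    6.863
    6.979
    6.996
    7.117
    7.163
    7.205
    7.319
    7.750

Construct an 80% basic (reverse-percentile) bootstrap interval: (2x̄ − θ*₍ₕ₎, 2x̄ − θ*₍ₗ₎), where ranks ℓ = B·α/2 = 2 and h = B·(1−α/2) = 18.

Percentile endpoints at ranks 2 and 18: θ*₍2₎ = 5.785, θ*₍18₎ = 7.205.
Basic interval reflects these around x̄:
  lower = 2 × 6.382 − 7.205 = 5.559
  upper = 2 × 6.382 − 5.785 = 6.979

(5.559, 6.979)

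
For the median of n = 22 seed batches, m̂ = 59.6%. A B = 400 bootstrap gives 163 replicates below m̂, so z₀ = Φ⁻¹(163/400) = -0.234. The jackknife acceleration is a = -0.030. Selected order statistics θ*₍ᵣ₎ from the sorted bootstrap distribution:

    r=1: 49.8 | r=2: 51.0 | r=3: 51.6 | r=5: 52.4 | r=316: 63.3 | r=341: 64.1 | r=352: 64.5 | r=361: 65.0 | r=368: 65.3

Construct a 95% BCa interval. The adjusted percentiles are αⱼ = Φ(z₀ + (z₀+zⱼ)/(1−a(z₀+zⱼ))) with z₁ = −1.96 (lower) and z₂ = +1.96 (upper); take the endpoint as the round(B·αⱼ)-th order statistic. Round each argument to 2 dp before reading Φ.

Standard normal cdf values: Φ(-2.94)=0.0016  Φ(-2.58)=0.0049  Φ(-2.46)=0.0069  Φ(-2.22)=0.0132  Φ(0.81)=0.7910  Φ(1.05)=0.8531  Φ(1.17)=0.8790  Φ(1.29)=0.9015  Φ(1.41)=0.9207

Lower: z₀ + z₁ = -0.234 + (-1.960) = -2.194; 1 − a(z₀+z₁) = 1 − (-0.030)(-2.194) = 0.9342; argument = -0.234 + (-2.194)/0.9342 = -2.5826 → -2.58.
α₁ = Φ(-2.58) = 0.0049; rank = round(400 × 0.0049) = 2; θ*₍2₎ = 51.0.
Upper: z₀ + z₂ = 1.726; 1 − a(z₀+z₂) = 1.0518; argument = 1.4070 → 1.41; α₂ = 0.9207; rank = 368; θ*₍368₎ = 65.3.

(51.0, 65.3)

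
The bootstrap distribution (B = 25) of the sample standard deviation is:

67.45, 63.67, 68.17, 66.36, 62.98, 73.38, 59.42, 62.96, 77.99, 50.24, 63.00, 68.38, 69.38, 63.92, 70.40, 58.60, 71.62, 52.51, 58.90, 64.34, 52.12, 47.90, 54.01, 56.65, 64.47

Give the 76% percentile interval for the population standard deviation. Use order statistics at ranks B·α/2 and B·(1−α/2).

(52.12, 70.40)

Sorted replicates: 47.90, 50.24, 52.12, 52.51, 54.01, 56.65, 58.60, 58.90, 59.42, 62.96, 62.98, 63.00, 63.67, 63.92, 64.34, 64.47, 66.36, 67.45, 68.17, 68.38, 69.38, 70.40, 71.62, 73.38, 77.99
α = 0.24; lower rank = 25 × 0.120 = 3; upper rank = 25 × 0.880 = 22.
The 3rd smallest replicate is 52.12; the 22nd is 70.40.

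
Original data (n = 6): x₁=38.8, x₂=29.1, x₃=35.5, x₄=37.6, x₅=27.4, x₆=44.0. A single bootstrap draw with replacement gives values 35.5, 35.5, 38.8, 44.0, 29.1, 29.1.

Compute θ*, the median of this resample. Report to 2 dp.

Sorted: 29.1, 29.1, 35.5, 35.5, 38.8, 44.0
Median = average of the two middle values = 35.50

θ* = 35.50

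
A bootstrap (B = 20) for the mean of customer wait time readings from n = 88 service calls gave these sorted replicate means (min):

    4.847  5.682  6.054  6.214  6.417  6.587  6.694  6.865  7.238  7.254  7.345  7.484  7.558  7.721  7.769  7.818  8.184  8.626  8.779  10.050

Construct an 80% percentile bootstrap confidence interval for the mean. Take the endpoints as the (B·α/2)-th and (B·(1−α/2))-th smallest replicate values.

(5.682, 8.626)

α = 0.20; lower rank = 20 × 0.100 = 2; upper rank = 20 × 0.900 = 18.
The 2nd smallest replicate is 5.682; the 18th is 8.626.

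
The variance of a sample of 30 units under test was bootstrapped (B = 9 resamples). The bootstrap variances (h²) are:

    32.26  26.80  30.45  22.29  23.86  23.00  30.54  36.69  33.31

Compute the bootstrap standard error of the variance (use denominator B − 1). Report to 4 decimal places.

SE* = 5.0589

Bootstrap SE is the standard deviation of the 9 replicate variances.
Mean of replicates: (32.26 + 26.80 + 30.45 + 22.29 + 23.86 + 23.00 + 30.54 + 36.69 + 33.31) / 9 = 259.20000 / 9 = 28.80000
Sum of squared deviations: (+3.46000)² + (−2.00000)² + (+1.65000)² + (−6.51000)² + (−4.94000)² + (−5.80000)² + (+1.74000)² + (+7.89000)² + (+4.51000)² = 204.73760
Variance = 204.73760 / 8 = 25.59220
SE* = √25.59220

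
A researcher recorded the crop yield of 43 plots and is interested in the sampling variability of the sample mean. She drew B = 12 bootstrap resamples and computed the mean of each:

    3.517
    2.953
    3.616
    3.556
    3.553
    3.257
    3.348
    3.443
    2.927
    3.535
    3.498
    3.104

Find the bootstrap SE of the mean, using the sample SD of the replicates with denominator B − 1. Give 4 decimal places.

SE* = 0.2434

Bootstrap SE is the standard deviation of the 12 replicate means.
Mean of replicates: (3.517 + 2.953 + 3.616 + 3.556 + 3.553 + 3.257 + 3.348 + 3.443 + 2.927 + 3.535 + 3.498 + 3.104) / 12 = 40.30700 / 12 = 3.35892
Sum of squared deviations: (+0.15808)² + (−0.40592)² + (+0.25708)² + (+0.19708)² + (+0.19408)² + (−0.10192)² + (−0.01092)² + (+0.08408)² + (−0.43192)² + (+0.17608)² + (+0.13908)² + (−0.25492)² = 0.65182
Variance = 0.65182 / 11 = 0.05926
SE* = √0.05926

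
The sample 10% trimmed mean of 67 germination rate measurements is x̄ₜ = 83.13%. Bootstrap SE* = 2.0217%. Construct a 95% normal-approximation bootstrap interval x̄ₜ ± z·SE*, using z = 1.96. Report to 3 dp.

Margin = 1.96 × 2.0217 = 3.9625
Interval: 83.13 ± 3.9625

(79.167, 87.093)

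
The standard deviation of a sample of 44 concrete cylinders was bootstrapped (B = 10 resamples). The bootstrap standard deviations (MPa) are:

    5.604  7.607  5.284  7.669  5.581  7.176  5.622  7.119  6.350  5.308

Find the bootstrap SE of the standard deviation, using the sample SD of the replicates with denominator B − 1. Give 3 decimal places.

SE* = 0.971

Bootstrap SE is the standard deviation of the 10 replicate standard deviations.
Mean of replicates: (5.604 + 7.607 + 5.284 + 7.669 + 5.581 + 7.176 + 5.622 + 7.119 + 6.350 + 5.308) / 10 = 63.3200 / 10 = 6.3320
Sum of squared deviations: (−0.7280)² + (+1.2750)² + (−1.0480)² + (+1.3370)² + (−0.7510)² + (+0.8440)² + (−0.7100)² + (+0.7870)² + (+0.0180)² + (−1.0240)² = 8.4902
Variance = 8.4902 / 9 = 0.9434
SE* = √0.9434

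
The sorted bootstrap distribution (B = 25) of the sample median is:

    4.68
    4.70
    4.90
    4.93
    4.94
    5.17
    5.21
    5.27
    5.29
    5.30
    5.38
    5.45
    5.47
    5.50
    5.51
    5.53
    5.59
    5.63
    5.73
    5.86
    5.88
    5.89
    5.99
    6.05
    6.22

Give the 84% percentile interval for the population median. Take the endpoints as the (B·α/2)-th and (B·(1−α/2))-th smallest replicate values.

(4.70, 5.99)

α = 0.16; lower rank = 25 × 0.080 = 2; upper rank = 25 × 0.920 = 23.
The 2nd smallest replicate is 4.70; the 23rd is 5.99.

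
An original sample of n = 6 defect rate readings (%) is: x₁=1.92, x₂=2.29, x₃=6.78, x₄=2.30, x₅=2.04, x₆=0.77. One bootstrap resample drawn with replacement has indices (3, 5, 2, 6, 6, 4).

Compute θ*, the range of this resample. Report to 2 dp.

θ* = 6.01

Resample values: 6.78, 2.04, 2.29, 0.77, 0.77, 2.30.
Range = 6.78 − 0.77 = 6.01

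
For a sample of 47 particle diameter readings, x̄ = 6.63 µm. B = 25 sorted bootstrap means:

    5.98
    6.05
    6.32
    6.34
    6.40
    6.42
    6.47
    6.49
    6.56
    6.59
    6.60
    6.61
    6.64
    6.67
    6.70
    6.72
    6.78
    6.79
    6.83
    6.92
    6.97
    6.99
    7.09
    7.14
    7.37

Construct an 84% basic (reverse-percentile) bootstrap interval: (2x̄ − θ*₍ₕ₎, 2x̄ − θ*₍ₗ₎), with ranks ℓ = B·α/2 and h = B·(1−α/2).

Percentile endpoints at ranks 2 and 23: θ*₍2₎ = 6.05, θ*₍23₎ = 7.09.
Basic interval reflects these around x̄:
  lower = 2 × 6.63 − 7.09 = 6.17
  upper = 2 × 6.63 − 6.05 = 7.21

(6.17, 7.21)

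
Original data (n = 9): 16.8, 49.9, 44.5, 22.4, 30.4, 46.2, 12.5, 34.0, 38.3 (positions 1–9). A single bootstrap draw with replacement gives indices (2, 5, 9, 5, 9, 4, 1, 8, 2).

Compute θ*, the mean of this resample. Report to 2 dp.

θ* = 34.49

Resample values: 49.9, 30.4, 38.3, 30.4, 38.3, 22.4, 16.8, 34.0, 49.9.
Mean = (49.9 + 30.4 + 38.3 + 30.4 + 38.3 + 22.4 + 16.8 + 34.0 + 49.9) / 9 = 310.40 / 9 = 34.49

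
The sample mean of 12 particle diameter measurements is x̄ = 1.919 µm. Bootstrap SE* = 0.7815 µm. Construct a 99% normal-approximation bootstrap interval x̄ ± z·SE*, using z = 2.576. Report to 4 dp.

(-0.0941, 3.9321)

Margin = 2.576 × 0.7815 = 2.01314
Interval: 1.919 ± 2.01314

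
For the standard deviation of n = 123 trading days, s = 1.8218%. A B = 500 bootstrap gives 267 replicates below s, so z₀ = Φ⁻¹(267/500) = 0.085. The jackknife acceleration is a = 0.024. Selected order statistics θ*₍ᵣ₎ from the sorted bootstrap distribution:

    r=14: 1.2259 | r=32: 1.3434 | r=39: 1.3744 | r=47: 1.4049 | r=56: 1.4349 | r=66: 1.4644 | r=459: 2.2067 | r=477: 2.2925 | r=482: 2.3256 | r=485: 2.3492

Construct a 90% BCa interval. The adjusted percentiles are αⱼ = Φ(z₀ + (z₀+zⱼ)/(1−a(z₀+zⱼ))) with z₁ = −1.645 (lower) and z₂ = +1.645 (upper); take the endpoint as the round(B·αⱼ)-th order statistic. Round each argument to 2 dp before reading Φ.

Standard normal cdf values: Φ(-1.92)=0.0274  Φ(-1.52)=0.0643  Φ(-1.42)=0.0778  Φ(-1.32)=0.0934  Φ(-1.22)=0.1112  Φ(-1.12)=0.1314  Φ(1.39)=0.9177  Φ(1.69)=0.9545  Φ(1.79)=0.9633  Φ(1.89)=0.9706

Lower: z₀ + z₁ = 0.085 + (-1.645) = -1.560; 1 − a(z₀+z₁) = 1 − (0.024)(-1.560) = 1.0374; argument = 0.085 + (-1.560)/1.0374 = -1.4187 → -1.42.
α₁ = Φ(-1.42) = 0.0778; rank = round(500 × 0.0778) = 39; θ*₍39₎ = 1.3744.
Upper: z₀ + z₂ = 1.730; 1 − a(z₀+z₂) = 0.9585; argument = 1.8899 → 1.89; α₂ = 0.9706; rank = 485; θ*₍485₎ = 2.3492.

(1.3744, 2.3492)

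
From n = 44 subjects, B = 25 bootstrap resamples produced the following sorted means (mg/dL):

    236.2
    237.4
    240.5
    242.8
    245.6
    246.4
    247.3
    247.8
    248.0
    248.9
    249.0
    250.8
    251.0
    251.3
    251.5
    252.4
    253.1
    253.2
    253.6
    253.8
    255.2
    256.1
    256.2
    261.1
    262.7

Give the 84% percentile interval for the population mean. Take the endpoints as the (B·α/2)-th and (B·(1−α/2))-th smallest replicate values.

(237.4, 256.2)

α = 0.16; lower rank = 25 × 0.080 = 2; upper rank = 25 × 0.920 = 23.
The 2nd smallest replicate is 237.4; the 23rd is 256.2.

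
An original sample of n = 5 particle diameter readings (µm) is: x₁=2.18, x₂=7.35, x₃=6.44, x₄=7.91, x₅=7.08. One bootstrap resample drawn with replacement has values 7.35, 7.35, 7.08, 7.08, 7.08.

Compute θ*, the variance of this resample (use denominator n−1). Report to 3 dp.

Mean = 7.1880; sum of squared deviations = 0.0875
s² = 0.0875 / 4 = 0.0219

θ* = 0.022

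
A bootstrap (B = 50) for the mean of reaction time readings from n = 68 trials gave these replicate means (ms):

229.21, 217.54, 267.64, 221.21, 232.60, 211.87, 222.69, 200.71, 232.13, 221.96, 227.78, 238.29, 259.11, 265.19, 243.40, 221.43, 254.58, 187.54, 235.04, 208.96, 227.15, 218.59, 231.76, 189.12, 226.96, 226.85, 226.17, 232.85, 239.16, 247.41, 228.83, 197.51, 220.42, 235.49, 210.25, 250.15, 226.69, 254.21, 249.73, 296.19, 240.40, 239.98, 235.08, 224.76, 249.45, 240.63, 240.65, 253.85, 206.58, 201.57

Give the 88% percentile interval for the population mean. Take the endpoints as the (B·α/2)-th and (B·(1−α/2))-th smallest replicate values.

(197.51, 259.11)

Sorted replicates: 187.54, 189.12, 197.51, 200.71, 201.57, 206.58, 208.96, 210.25, 211.87, 217.54, 218.59, 220.42, 221.21, 221.43, 221.96, 222.69, 224.76, 226.17, 226.69, 226.85, 226.96, 227.15, 227.78, 228.83, 229.21, 231.76, 232.13, 232.60, 232.85, 235.04, 235.08, 235.49, 238.29, 239.16, 239.98, 240.40, 240.63, 240.65, 243.40, 247.41, 249.45, 249.73, 250.15, 253.85, 254.21, 254.58, 259.11, 265.19, 267.64, 296.19
α = 0.12; lower rank = 50 × 0.060 = 3; upper rank = 50 × 0.940 = 47.
The 3rd smallest replicate is 197.51; the 47th is 259.11.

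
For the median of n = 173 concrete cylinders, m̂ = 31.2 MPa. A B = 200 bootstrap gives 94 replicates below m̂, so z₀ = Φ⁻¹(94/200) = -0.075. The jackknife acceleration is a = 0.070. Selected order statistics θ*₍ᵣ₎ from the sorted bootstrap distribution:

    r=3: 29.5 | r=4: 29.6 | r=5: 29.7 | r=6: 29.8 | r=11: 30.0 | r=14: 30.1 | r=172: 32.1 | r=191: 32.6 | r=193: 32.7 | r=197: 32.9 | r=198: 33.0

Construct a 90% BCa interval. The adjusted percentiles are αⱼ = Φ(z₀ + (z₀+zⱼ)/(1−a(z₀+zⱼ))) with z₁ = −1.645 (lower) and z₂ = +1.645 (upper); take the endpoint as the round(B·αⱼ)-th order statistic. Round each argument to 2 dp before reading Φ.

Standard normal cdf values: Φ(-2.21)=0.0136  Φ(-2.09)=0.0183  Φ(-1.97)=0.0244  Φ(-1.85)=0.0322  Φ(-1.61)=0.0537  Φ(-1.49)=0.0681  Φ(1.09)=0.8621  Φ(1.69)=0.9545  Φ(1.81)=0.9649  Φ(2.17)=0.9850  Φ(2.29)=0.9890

Lower: z₀ + z₁ = -0.075 + (-1.645) = -1.720; 1 − a(z₀+z₁) = 1 − (0.070)(-1.720) = 1.1204; argument = -0.075 + (-1.720)/1.1204 = -1.6102 → -1.61.
α₁ = Φ(-1.61) = 0.0537; rank = round(200 × 0.0537) = 11; θ*₍11₎ = 30.0.
Upper: z₀ + z₂ = 1.570; 1 − a(z₀+z₂) = 0.8901; argument = 1.6888 → 1.69; α₂ = 0.9545; rank = 191; θ*₍191₎ = 32.6.

(30.0, 32.6)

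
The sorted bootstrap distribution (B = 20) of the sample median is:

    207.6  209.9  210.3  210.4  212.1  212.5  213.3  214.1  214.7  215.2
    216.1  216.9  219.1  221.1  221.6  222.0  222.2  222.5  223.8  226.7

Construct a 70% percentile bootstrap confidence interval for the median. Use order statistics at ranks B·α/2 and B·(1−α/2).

α = 0.30; lower rank = 20 × 0.150 = 3; upper rank = 20 × 0.850 = 17.
The 3rd smallest replicate is 210.3; the 17th is 222.2.

(210.3, 222.2)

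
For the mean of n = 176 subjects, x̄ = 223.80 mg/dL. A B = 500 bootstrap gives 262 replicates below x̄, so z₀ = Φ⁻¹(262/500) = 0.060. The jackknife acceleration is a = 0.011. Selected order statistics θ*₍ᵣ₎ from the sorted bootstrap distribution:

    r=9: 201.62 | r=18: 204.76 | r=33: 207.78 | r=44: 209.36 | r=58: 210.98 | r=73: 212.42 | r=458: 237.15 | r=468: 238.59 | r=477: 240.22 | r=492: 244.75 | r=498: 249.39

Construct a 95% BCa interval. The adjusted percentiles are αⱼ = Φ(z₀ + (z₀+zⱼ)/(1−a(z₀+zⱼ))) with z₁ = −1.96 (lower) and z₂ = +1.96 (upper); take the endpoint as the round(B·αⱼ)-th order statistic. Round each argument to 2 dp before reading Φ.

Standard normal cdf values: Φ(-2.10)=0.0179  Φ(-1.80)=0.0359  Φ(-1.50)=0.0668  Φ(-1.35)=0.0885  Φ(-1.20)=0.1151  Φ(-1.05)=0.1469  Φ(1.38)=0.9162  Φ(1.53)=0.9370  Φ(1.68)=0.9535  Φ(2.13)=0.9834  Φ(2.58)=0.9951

Lower: z₀ + z₁ = 0.060 + (-1.960) = -1.900; 1 − a(z₀+z₁) = 1 − (0.011)(-1.900) = 1.0209; argument = 0.060 + (-1.900)/1.0209 = -1.8011 → -1.80.
α₁ = Φ(-1.80) = 0.0359; rank = round(500 × 0.0359) = 18; θ*₍18₎ = 204.76.
Upper: z₀ + z₂ = 2.020; 1 − a(z₀+z₂) = 0.9778; argument = 2.1259 → 2.13; α₂ = 0.9834; rank = 492; θ*₍492₎ = 244.75.

(204.76, 244.75)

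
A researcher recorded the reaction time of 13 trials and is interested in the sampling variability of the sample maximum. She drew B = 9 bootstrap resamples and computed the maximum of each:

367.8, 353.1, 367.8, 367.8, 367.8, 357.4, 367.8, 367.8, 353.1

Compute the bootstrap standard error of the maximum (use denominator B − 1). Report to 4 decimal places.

SE* = 6.7485

Bootstrap SE is the standard deviation of the 9 replicate maximums.
Mean of replicates: (367.8 + 353.1 + 367.8 + 367.8 + 367.8 + 357.4 + 367.8 + 367.8 + 353.1) / 9 = 3270.40000 / 9 = 363.37778
Sum of squared deviations: (+4.42222)² + (−10.27778)² + (+4.42222)² + (+4.42222)² + (+4.42222)² + (−5.97778)² + (+4.42222)² + (+4.42222)² + (−10.27778)² = 364.33556
Variance = 364.33556 / 8 = 45.54194
SE* = √45.54194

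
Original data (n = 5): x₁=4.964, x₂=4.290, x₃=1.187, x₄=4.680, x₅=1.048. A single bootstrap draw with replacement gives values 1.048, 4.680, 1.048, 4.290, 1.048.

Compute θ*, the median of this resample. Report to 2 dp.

θ* = 1.05

Sorted: 1.048, 1.048, 1.048, 4.290, 4.680
Median = middle value = 1.05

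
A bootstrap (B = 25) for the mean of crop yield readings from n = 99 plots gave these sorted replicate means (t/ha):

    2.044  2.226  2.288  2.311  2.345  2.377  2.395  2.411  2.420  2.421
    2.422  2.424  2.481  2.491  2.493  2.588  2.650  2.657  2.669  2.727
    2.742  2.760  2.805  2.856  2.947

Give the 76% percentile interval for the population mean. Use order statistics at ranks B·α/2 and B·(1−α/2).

α = 0.24; lower rank = 25 × 0.120 = 3; upper rank = 25 × 0.880 = 22.
The 3rd smallest replicate is 2.288; the 22nd is 2.760.

(2.288, 2.760)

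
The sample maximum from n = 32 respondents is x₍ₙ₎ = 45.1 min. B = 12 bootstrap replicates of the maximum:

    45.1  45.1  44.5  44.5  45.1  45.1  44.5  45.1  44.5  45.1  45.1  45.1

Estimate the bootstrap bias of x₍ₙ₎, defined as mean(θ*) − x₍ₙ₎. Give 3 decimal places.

mean(θ*) = (45.1 + 45.1 + 44.5 + 44.5 + 45.1 + 45.1 + 44.5 + 45.1 + 44.5 + 45.1 + 45.1 + 45.1) / 12 = 44.9000
bias = 44.9000 − 45.1

bias = −0.200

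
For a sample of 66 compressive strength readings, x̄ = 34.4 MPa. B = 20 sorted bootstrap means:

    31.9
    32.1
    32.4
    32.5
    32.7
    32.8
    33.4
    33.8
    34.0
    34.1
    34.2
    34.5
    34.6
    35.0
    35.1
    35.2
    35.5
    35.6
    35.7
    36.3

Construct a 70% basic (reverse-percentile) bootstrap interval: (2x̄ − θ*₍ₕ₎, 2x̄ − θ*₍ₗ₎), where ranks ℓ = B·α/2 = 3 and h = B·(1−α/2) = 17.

Percentile endpoints at ranks 3 and 17: θ*₍3₎ = 32.4, θ*₍17₎ = 35.5.
Basic interval reflects these around x̄:
  lower = 2 × 34.4 − 35.5 = 33.3
  upper = 2 × 34.4 − 32.4 = 36.4

(33.3, 36.4)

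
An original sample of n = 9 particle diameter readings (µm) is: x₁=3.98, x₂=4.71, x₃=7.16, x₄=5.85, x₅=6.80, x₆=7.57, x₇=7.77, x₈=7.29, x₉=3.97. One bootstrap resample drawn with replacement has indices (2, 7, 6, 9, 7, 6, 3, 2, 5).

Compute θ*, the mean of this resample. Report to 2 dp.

Resample values: 4.71, 7.77, 7.57, 3.97, 7.77, 7.57, 7.16, 4.71, 6.80.
Mean = (4.71 + 7.77 + 7.57 + 3.97 + 7.77 + 7.57 + 7.16 + 4.71 + 6.80) / 9 = 58.030 / 9 = 6.45

θ* = 6.45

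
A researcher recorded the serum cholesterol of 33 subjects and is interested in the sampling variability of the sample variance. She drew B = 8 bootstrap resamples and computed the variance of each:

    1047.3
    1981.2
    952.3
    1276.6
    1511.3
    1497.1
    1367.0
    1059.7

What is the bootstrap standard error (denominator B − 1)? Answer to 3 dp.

SE* = 334.743

Bootstrap SE is the standard deviation of the 8 replicate variances.
Mean of replicates: (1047.3 + 1981.2 + 952.3 + 1276.6 + 1511.3 + 1497.1 + 1367.0 + 1059.7) / 8 = 10692.5000 / 8 = 1336.5625
Sum of squared deviations: (−289.2625)² + (+644.6375)² + (−384.2625)² + (−59.9625)² + (+174.7375)² + (+160.5375)² + (+30.4375)² + (−276.8625)² = 784368.2388
Variance = 784368.2388 / 7 = 112052.6055
SE* = √112052.6055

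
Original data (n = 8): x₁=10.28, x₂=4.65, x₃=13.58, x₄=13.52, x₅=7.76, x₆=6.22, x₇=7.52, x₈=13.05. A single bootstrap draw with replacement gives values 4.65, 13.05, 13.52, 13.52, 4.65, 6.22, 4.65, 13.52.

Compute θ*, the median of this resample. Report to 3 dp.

Sorted: 4.65, 4.65, 4.65, 6.22, 13.05, 13.52, 13.52, 13.52
Median = average of the two middle values = 9.635

θ* = 9.635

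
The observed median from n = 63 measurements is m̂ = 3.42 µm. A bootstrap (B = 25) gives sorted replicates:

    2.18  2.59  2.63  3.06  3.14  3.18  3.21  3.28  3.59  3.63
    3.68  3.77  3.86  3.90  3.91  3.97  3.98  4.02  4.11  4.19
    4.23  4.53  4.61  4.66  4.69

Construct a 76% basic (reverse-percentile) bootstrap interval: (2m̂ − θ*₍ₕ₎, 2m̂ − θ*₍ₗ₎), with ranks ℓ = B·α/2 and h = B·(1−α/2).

Percentile endpoints at ranks 3 and 22: θ*₍3₎ = 2.63, θ*₍22₎ = 4.53.
Basic interval reflects these around m̂:
  lower = 2 × 3.42 − 4.53 = 2.31
  upper = 2 × 3.42 − 2.63 = 4.21

(2.31, 4.21)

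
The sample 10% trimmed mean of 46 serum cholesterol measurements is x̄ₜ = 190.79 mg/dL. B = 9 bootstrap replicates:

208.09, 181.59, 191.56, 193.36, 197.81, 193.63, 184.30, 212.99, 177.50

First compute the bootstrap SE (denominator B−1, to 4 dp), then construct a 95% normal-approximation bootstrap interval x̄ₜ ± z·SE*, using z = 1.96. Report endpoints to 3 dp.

Mean of replicates = 193.4256; sum of squared deviations = 1097.5426; SE* = √(1097.5426/8) = 11.7129
Margin = 1.96 × 11.7129 = 22.9573
Interval: 190.79 ± 22.9573

(167.833, 213.747)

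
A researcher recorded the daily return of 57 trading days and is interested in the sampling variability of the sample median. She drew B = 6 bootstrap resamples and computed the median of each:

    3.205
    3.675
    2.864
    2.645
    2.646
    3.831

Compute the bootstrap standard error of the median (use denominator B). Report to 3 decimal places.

Bootstrap SE is the standard deviation of the 6 replicate medians.
Mean of replicates: (3.205 + 3.675 + 2.864 + 2.645 + 2.646 + 3.831) / 6 = 18.8660 / 6 = 3.1443
Sum of squared deviations: (+0.0607)² + (+0.5307)² + (−0.2803)² + (−0.4993)² + (−0.4983)² + (+0.6867)² = 1.3331
Variance = 1.3331 / 6 = 0.2222
SE* = √0.2222

SE* = 0.471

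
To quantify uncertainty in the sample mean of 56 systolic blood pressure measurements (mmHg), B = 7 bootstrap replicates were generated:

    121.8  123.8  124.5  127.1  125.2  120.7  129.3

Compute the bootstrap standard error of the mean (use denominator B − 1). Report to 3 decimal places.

Bootstrap SE is the standard deviation of the 7 replicate means.
Mean of replicates: (121.8 + 123.8 + 124.5 + 127.1 + 125.2 + 120.7 + 129.3) / 7 = 872.4000 / 7 = 124.6286
Sum of squared deviations: (−2.8286)² + (−0.8286)² + (−0.1286)² + (+2.4714)² + (+0.5714)² + (−3.9286)² + (+4.6714)² = 52.3943
Variance = 52.3943 / 6 = 8.7324
SE* = √8.7324

SE* = 2.955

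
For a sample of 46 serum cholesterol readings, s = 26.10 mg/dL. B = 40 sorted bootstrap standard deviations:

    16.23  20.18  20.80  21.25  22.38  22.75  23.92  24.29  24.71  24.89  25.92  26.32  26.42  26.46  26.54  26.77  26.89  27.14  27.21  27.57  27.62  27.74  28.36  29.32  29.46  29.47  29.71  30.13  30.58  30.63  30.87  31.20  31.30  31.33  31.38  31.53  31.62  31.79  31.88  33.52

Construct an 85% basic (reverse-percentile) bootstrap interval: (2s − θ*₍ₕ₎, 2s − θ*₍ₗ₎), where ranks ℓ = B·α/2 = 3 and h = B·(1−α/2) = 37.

(20.58, 31.40)

Percentile endpoints at ranks 3 and 37: θ*₍3₎ = 20.80, θ*₍37₎ = 31.62.
Basic interval reflects these around s:
  lower = 2 × 26.10 − 31.62 = 20.58
  upper = 2 × 26.10 − 20.80 = 31.40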